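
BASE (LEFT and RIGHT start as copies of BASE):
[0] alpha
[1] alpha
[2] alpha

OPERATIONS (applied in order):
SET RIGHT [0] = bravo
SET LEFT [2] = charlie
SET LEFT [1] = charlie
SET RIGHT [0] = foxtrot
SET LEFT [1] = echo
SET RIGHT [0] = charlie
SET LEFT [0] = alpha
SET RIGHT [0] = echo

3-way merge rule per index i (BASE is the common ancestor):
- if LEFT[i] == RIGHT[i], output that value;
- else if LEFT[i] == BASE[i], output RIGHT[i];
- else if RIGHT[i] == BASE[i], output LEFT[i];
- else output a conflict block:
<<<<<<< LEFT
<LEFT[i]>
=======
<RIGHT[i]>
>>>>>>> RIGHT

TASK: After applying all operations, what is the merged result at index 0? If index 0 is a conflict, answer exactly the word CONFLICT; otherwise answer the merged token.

Answer: echo

Derivation:
Final LEFT:  [alpha, echo, charlie]
Final RIGHT: [echo, alpha, alpha]
i=0: L=alpha=BASE, R=echo -> take RIGHT -> echo
i=1: L=echo, R=alpha=BASE -> take LEFT -> echo
i=2: L=charlie, R=alpha=BASE -> take LEFT -> charlie
Index 0 -> echo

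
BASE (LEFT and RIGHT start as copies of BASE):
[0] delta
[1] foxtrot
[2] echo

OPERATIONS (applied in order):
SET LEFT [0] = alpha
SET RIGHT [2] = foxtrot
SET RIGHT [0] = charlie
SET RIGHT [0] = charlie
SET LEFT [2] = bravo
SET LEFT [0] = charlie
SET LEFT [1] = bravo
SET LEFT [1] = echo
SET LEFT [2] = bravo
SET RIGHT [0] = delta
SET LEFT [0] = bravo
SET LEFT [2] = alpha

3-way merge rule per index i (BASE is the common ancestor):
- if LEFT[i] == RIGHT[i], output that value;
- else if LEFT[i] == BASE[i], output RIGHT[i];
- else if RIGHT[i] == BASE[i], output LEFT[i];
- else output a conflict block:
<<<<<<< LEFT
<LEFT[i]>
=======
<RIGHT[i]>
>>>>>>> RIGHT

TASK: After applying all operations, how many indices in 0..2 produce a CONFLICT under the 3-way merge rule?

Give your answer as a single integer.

Final LEFT:  [bravo, echo, alpha]
Final RIGHT: [delta, foxtrot, foxtrot]
i=0: L=bravo, R=delta=BASE -> take LEFT -> bravo
i=1: L=echo, R=foxtrot=BASE -> take LEFT -> echo
i=2: BASE=echo L=alpha R=foxtrot all differ -> CONFLICT
Conflict count: 1

Answer: 1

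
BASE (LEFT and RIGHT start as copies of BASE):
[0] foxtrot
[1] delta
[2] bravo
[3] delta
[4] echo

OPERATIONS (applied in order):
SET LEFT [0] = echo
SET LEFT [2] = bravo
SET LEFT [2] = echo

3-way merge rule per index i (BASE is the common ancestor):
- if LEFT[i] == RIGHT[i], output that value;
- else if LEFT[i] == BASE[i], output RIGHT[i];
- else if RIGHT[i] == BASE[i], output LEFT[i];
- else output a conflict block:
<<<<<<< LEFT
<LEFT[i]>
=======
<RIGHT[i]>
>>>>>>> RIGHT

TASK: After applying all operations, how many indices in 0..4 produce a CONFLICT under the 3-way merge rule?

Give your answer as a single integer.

Answer: 0

Derivation:
Final LEFT:  [echo, delta, echo, delta, echo]
Final RIGHT: [foxtrot, delta, bravo, delta, echo]
i=0: L=echo, R=foxtrot=BASE -> take LEFT -> echo
i=1: L=delta R=delta -> agree -> delta
i=2: L=echo, R=bravo=BASE -> take LEFT -> echo
i=3: L=delta R=delta -> agree -> delta
i=4: L=echo R=echo -> agree -> echo
Conflict count: 0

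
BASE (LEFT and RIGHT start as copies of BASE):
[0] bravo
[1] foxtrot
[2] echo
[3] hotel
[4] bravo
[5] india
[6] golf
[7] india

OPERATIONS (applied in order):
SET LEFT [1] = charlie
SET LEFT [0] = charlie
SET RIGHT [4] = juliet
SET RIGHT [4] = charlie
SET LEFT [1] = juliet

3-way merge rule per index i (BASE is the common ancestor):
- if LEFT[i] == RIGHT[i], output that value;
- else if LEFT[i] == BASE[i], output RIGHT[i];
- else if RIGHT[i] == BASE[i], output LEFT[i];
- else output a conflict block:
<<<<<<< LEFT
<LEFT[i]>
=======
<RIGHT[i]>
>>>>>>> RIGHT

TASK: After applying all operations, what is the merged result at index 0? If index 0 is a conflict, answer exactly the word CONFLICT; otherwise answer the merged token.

Answer: charlie

Derivation:
Final LEFT:  [charlie, juliet, echo, hotel, bravo, india, golf, india]
Final RIGHT: [bravo, foxtrot, echo, hotel, charlie, india, golf, india]
i=0: L=charlie, R=bravo=BASE -> take LEFT -> charlie
i=1: L=juliet, R=foxtrot=BASE -> take LEFT -> juliet
i=2: L=echo R=echo -> agree -> echo
i=3: L=hotel R=hotel -> agree -> hotel
i=4: L=bravo=BASE, R=charlie -> take RIGHT -> charlie
i=5: L=india R=india -> agree -> india
i=6: L=golf R=golf -> agree -> golf
i=7: L=india R=india -> agree -> india
Index 0 -> charlie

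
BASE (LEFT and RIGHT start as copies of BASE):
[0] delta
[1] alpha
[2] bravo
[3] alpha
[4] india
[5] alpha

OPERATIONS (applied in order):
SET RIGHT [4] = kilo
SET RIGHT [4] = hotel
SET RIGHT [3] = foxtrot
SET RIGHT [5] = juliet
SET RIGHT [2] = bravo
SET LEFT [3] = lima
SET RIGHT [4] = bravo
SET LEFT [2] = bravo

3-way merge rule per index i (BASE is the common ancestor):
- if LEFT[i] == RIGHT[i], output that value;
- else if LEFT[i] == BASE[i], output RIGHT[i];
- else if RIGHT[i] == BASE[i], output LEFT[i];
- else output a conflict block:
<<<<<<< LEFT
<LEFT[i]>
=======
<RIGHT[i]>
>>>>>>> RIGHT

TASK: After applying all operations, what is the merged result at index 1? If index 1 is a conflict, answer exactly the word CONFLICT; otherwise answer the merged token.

Answer: alpha

Derivation:
Final LEFT:  [delta, alpha, bravo, lima, india, alpha]
Final RIGHT: [delta, alpha, bravo, foxtrot, bravo, juliet]
i=0: L=delta R=delta -> agree -> delta
i=1: L=alpha R=alpha -> agree -> alpha
i=2: L=bravo R=bravo -> agree -> bravo
i=3: BASE=alpha L=lima R=foxtrot all differ -> CONFLICT
i=4: L=india=BASE, R=bravo -> take RIGHT -> bravo
i=5: L=alpha=BASE, R=juliet -> take RIGHT -> juliet
Index 1 -> alpha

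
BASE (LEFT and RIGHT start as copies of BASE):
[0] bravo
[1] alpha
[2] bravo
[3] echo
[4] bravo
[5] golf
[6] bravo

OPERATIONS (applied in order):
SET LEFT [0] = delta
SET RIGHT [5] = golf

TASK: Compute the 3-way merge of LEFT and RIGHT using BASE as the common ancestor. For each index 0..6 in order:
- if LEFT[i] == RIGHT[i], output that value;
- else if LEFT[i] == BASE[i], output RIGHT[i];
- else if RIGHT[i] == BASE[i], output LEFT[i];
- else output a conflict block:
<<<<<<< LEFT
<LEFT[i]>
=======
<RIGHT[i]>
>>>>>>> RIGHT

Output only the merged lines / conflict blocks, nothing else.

Final LEFT:  [delta, alpha, bravo, echo, bravo, golf, bravo]
Final RIGHT: [bravo, alpha, bravo, echo, bravo, golf, bravo]
i=0: L=delta, R=bravo=BASE -> take LEFT -> delta
i=1: L=alpha R=alpha -> agree -> alpha
i=2: L=bravo R=bravo -> agree -> bravo
i=3: L=echo R=echo -> agree -> echo
i=4: L=bravo R=bravo -> agree -> bravo
i=5: L=golf R=golf -> agree -> golf
i=6: L=bravo R=bravo -> agree -> bravo

Answer: delta
alpha
bravo
echo
bravo
golf
bravo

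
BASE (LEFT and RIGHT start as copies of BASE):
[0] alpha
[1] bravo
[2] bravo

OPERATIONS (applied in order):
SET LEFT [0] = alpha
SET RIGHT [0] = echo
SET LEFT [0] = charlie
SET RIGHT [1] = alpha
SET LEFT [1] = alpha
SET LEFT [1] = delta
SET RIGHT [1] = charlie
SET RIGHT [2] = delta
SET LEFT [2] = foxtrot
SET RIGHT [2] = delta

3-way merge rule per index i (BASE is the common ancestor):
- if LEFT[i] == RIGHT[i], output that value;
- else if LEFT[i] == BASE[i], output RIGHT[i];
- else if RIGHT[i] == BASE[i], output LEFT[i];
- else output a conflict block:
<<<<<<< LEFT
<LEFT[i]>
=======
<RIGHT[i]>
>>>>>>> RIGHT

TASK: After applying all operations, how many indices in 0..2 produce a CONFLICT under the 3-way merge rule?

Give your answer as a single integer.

Answer: 3

Derivation:
Final LEFT:  [charlie, delta, foxtrot]
Final RIGHT: [echo, charlie, delta]
i=0: BASE=alpha L=charlie R=echo all differ -> CONFLICT
i=1: BASE=bravo L=delta R=charlie all differ -> CONFLICT
i=2: BASE=bravo L=foxtrot R=delta all differ -> CONFLICT
Conflict count: 3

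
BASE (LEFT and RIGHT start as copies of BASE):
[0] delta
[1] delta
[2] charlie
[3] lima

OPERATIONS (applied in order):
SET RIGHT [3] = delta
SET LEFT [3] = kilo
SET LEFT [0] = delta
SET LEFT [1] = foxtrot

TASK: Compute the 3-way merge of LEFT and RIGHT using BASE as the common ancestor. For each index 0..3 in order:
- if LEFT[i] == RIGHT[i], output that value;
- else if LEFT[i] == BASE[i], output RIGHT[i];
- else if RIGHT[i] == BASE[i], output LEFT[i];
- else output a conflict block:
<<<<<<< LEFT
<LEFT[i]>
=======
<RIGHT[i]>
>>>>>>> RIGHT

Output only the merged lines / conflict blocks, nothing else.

Answer: delta
foxtrot
charlie
<<<<<<< LEFT
kilo
=======
delta
>>>>>>> RIGHT

Derivation:
Final LEFT:  [delta, foxtrot, charlie, kilo]
Final RIGHT: [delta, delta, charlie, delta]
i=0: L=delta R=delta -> agree -> delta
i=1: L=foxtrot, R=delta=BASE -> take LEFT -> foxtrot
i=2: L=charlie R=charlie -> agree -> charlie
i=3: BASE=lima L=kilo R=delta all differ -> CONFLICT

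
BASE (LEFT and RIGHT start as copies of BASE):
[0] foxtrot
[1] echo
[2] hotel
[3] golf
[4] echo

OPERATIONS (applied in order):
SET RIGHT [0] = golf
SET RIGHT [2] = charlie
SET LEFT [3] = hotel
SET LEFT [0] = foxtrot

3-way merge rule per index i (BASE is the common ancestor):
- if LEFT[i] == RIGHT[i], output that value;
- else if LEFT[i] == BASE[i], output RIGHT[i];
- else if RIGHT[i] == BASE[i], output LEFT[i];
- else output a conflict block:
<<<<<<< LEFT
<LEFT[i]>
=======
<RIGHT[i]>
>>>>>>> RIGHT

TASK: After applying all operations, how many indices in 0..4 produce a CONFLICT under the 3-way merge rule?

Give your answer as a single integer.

Answer: 0

Derivation:
Final LEFT:  [foxtrot, echo, hotel, hotel, echo]
Final RIGHT: [golf, echo, charlie, golf, echo]
i=0: L=foxtrot=BASE, R=golf -> take RIGHT -> golf
i=1: L=echo R=echo -> agree -> echo
i=2: L=hotel=BASE, R=charlie -> take RIGHT -> charlie
i=3: L=hotel, R=golf=BASE -> take LEFT -> hotel
i=4: L=echo R=echo -> agree -> echo
Conflict count: 0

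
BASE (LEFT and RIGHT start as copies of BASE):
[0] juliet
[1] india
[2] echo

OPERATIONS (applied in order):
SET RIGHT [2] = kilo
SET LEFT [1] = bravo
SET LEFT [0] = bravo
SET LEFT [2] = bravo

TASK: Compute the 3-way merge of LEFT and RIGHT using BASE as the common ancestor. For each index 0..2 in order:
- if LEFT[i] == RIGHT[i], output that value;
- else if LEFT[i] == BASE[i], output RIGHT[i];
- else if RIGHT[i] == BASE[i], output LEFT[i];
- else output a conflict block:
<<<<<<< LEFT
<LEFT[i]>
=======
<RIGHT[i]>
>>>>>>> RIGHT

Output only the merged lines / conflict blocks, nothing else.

Final LEFT:  [bravo, bravo, bravo]
Final RIGHT: [juliet, india, kilo]
i=0: L=bravo, R=juliet=BASE -> take LEFT -> bravo
i=1: L=bravo, R=india=BASE -> take LEFT -> bravo
i=2: BASE=echo L=bravo R=kilo all differ -> CONFLICT

Answer: bravo
bravo
<<<<<<< LEFT
bravo
=======
kilo
>>>>>>> RIGHT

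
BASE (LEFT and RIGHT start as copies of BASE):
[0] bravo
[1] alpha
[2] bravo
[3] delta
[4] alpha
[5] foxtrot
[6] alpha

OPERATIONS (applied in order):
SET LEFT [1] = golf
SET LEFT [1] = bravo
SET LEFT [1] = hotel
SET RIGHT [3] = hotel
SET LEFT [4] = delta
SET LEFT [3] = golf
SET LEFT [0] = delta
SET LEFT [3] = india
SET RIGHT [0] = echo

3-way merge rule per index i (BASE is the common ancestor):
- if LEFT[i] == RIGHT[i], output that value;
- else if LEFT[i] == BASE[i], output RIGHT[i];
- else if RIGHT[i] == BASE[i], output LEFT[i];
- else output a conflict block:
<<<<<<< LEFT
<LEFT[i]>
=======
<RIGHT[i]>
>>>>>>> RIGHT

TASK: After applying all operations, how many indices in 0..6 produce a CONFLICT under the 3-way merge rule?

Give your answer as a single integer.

Answer: 2

Derivation:
Final LEFT:  [delta, hotel, bravo, india, delta, foxtrot, alpha]
Final RIGHT: [echo, alpha, bravo, hotel, alpha, foxtrot, alpha]
i=0: BASE=bravo L=delta R=echo all differ -> CONFLICT
i=1: L=hotel, R=alpha=BASE -> take LEFT -> hotel
i=2: L=bravo R=bravo -> agree -> bravo
i=3: BASE=delta L=india R=hotel all differ -> CONFLICT
i=4: L=delta, R=alpha=BASE -> take LEFT -> delta
i=5: L=foxtrot R=foxtrot -> agree -> foxtrot
i=6: L=alpha R=alpha -> agree -> alpha
Conflict count: 2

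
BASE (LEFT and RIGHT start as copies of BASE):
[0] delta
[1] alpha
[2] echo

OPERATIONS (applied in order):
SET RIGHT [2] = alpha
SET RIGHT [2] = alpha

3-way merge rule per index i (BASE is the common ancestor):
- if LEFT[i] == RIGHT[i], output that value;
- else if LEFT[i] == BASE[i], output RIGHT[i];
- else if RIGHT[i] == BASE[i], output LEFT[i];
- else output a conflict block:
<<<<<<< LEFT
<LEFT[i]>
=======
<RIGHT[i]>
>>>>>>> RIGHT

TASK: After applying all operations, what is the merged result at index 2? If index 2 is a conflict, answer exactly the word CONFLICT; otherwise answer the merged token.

Final LEFT:  [delta, alpha, echo]
Final RIGHT: [delta, alpha, alpha]
i=0: L=delta R=delta -> agree -> delta
i=1: L=alpha R=alpha -> agree -> alpha
i=2: L=echo=BASE, R=alpha -> take RIGHT -> alpha
Index 2 -> alpha

Answer: alpha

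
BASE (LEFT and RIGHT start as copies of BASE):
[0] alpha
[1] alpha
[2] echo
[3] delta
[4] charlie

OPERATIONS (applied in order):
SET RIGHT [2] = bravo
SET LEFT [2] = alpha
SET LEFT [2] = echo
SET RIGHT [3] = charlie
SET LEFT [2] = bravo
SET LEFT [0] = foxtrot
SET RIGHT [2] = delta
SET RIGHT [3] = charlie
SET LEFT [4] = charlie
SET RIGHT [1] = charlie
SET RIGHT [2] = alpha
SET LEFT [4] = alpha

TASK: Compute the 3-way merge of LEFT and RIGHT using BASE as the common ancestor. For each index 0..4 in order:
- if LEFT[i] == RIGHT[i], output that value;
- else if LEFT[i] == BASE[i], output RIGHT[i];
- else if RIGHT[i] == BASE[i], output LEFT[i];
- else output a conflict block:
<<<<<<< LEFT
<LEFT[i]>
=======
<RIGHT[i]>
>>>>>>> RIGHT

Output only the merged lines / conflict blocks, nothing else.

Answer: foxtrot
charlie
<<<<<<< LEFT
bravo
=======
alpha
>>>>>>> RIGHT
charlie
alpha

Derivation:
Final LEFT:  [foxtrot, alpha, bravo, delta, alpha]
Final RIGHT: [alpha, charlie, alpha, charlie, charlie]
i=0: L=foxtrot, R=alpha=BASE -> take LEFT -> foxtrot
i=1: L=alpha=BASE, R=charlie -> take RIGHT -> charlie
i=2: BASE=echo L=bravo R=alpha all differ -> CONFLICT
i=3: L=delta=BASE, R=charlie -> take RIGHT -> charlie
i=4: L=alpha, R=charlie=BASE -> take LEFT -> alpha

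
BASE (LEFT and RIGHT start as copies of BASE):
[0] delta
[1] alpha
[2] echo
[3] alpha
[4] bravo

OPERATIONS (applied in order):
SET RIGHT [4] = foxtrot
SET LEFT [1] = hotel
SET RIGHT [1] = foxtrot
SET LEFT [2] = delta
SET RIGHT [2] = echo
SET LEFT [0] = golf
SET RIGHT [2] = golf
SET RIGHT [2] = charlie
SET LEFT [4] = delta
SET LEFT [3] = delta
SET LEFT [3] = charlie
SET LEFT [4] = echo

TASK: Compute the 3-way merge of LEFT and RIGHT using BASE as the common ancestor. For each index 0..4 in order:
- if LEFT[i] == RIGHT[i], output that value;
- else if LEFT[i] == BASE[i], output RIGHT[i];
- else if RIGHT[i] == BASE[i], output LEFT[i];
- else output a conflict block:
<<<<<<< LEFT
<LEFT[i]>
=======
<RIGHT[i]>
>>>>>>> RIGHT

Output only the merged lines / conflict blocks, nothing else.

Answer: golf
<<<<<<< LEFT
hotel
=======
foxtrot
>>>>>>> RIGHT
<<<<<<< LEFT
delta
=======
charlie
>>>>>>> RIGHT
charlie
<<<<<<< LEFT
echo
=======
foxtrot
>>>>>>> RIGHT

Derivation:
Final LEFT:  [golf, hotel, delta, charlie, echo]
Final RIGHT: [delta, foxtrot, charlie, alpha, foxtrot]
i=0: L=golf, R=delta=BASE -> take LEFT -> golf
i=1: BASE=alpha L=hotel R=foxtrot all differ -> CONFLICT
i=2: BASE=echo L=delta R=charlie all differ -> CONFLICT
i=3: L=charlie, R=alpha=BASE -> take LEFT -> charlie
i=4: BASE=bravo L=echo R=foxtrot all differ -> CONFLICT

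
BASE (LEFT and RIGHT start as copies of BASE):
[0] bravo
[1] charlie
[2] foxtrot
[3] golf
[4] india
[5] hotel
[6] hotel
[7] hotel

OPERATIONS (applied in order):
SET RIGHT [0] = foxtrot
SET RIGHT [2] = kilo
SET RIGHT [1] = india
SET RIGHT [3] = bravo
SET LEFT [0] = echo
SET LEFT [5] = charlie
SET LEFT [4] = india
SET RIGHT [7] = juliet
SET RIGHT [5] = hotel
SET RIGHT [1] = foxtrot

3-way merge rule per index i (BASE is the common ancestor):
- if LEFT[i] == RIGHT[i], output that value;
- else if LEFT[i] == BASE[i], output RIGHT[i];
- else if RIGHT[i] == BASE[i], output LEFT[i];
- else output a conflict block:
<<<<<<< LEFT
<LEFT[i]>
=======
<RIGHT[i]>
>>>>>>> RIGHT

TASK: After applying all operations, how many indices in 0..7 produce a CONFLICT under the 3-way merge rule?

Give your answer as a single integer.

Answer: 1

Derivation:
Final LEFT:  [echo, charlie, foxtrot, golf, india, charlie, hotel, hotel]
Final RIGHT: [foxtrot, foxtrot, kilo, bravo, india, hotel, hotel, juliet]
i=0: BASE=bravo L=echo R=foxtrot all differ -> CONFLICT
i=1: L=charlie=BASE, R=foxtrot -> take RIGHT -> foxtrot
i=2: L=foxtrot=BASE, R=kilo -> take RIGHT -> kilo
i=3: L=golf=BASE, R=bravo -> take RIGHT -> bravo
i=4: L=india R=india -> agree -> india
i=5: L=charlie, R=hotel=BASE -> take LEFT -> charlie
i=6: L=hotel R=hotel -> agree -> hotel
i=7: L=hotel=BASE, R=juliet -> take RIGHT -> juliet
Conflict count: 1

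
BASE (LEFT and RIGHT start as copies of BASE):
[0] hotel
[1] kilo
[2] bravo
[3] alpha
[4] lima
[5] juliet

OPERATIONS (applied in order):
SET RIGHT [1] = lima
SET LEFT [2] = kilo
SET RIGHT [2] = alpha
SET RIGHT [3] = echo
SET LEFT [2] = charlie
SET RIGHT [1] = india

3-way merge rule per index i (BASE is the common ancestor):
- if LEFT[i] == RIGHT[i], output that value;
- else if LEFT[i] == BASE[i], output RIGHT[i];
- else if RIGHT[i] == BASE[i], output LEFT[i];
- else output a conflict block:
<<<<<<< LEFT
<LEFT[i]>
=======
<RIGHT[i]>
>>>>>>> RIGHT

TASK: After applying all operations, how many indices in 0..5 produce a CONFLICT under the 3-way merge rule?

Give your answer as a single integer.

Answer: 1

Derivation:
Final LEFT:  [hotel, kilo, charlie, alpha, lima, juliet]
Final RIGHT: [hotel, india, alpha, echo, lima, juliet]
i=0: L=hotel R=hotel -> agree -> hotel
i=1: L=kilo=BASE, R=india -> take RIGHT -> india
i=2: BASE=bravo L=charlie R=alpha all differ -> CONFLICT
i=3: L=alpha=BASE, R=echo -> take RIGHT -> echo
i=4: L=lima R=lima -> agree -> lima
i=5: L=juliet R=juliet -> agree -> juliet
Conflict count: 1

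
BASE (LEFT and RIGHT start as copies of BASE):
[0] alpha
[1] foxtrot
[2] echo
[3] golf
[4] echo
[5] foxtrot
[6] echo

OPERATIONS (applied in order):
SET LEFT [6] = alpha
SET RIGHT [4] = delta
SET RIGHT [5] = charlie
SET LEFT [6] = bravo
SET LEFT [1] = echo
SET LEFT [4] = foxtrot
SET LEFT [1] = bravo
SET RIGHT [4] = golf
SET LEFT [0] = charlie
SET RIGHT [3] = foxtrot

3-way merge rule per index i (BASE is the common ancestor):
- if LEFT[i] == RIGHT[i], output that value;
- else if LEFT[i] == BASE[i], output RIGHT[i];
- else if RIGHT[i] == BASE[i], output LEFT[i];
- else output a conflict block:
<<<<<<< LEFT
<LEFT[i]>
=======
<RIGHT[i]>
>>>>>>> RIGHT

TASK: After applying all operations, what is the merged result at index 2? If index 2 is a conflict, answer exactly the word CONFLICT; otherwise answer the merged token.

Final LEFT:  [charlie, bravo, echo, golf, foxtrot, foxtrot, bravo]
Final RIGHT: [alpha, foxtrot, echo, foxtrot, golf, charlie, echo]
i=0: L=charlie, R=alpha=BASE -> take LEFT -> charlie
i=1: L=bravo, R=foxtrot=BASE -> take LEFT -> bravo
i=2: L=echo R=echo -> agree -> echo
i=3: L=golf=BASE, R=foxtrot -> take RIGHT -> foxtrot
i=4: BASE=echo L=foxtrot R=golf all differ -> CONFLICT
i=5: L=foxtrot=BASE, R=charlie -> take RIGHT -> charlie
i=6: L=bravo, R=echo=BASE -> take LEFT -> bravo
Index 2 -> echo

Answer: echo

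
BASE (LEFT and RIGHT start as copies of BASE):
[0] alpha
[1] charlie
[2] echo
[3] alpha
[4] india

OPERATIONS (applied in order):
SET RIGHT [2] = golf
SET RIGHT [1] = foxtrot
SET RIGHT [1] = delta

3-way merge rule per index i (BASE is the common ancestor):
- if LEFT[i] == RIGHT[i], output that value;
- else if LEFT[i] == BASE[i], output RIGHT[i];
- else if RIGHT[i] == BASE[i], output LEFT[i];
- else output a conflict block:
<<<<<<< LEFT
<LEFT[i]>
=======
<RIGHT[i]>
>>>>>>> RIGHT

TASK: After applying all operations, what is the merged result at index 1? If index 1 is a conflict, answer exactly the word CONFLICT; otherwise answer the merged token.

Final LEFT:  [alpha, charlie, echo, alpha, india]
Final RIGHT: [alpha, delta, golf, alpha, india]
i=0: L=alpha R=alpha -> agree -> alpha
i=1: L=charlie=BASE, R=delta -> take RIGHT -> delta
i=2: L=echo=BASE, R=golf -> take RIGHT -> golf
i=3: L=alpha R=alpha -> agree -> alpha
i=4: L=india R=india -> agree -> india
Index 1 -> delta

Answer: delta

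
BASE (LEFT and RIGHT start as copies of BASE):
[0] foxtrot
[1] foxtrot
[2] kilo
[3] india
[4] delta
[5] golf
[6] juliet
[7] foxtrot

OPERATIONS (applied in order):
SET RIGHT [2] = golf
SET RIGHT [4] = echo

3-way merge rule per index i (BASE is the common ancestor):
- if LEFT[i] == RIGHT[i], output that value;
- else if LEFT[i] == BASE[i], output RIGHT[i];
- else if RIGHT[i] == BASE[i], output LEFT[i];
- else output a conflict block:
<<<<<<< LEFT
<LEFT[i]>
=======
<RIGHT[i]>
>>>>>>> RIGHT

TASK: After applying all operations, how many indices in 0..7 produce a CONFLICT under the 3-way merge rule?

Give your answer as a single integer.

Final LEFT:  [foxtrot, foxtrot, kilo, india, delta, golf, juliet, foxtrot]
Final RIGHT: [foxtrot, foxtrot, golf, india, echo, golf, juliet, foxtrot]
i=0: L=foxtrot R=foxtrot -> agree -> foxtrot
i=1: L=foxtrot R=foxtrot -> agree -> foxtrot
i=2: L=kilo=BASE, R=golf -> take RIGHT -> golf
i=3: L=india R=india -> agree -> india
i=4: L=delta=BASE, R=echo -> take RIGHT -> echo
i=5: L=golf R=golf -> agree -> golf
i=6: L=juliet R=juliet -> agree -> juliet
i=7: L=foxtrot R=foxtrot -> agree -> foxtrot
Conflict count: 0

Answer: 0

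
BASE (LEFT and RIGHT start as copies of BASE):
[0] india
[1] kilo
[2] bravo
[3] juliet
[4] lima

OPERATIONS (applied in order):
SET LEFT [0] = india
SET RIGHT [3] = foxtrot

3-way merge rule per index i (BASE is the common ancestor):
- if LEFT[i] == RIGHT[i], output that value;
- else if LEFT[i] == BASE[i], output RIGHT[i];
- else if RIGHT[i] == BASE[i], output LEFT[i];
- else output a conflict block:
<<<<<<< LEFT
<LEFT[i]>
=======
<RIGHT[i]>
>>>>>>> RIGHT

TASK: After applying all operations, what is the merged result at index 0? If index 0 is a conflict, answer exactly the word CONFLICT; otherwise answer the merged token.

Final LEFT:  [india, kilo, bravo, juliet, lima]
Final RIGHT: [india, kilo, bravo, foxtrot, lima]
i=0: L=india R=india -> agree -> india
i=1: L=kilo R=kilo -> agree -> kilo
i=2: L=bravo R=bravo -> agree -> bravo
i=3: L=juliet=BASE, R=foxtrot -> take RIGHT -> foxtrot
i=4: L=lima R=lima -> agree -> lima
Index 0 -> india

Answer: india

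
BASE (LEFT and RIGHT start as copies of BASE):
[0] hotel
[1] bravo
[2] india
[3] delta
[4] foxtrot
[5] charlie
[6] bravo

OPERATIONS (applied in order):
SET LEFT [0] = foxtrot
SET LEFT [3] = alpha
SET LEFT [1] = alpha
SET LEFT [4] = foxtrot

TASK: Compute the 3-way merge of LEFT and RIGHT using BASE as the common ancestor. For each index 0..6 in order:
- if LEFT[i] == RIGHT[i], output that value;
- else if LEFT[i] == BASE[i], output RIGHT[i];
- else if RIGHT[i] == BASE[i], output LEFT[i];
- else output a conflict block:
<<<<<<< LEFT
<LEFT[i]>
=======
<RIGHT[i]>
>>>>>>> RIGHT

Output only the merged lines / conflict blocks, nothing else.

Final LEFT:  [foxtrot, alpha, india, alpha, foxtrot, charlie, bravo]
Final RIGHT: [hotel, bravo, india, delta, foxtrot, charlie, bravo]
i=0: L=foxtrot, R=hotel=BASE -> take LEFT -> foxtrot
i=1: L=alpha, R=bravo=BASE -> take LEFT -> alpha
i=2: L=india R=india -> agree -> india
i=3: L=alpha, R=delta=BASE -> take LEFT -> alpha
i=4: L=foxtrot R=foxtrot -> agree -> foxtrot
i=5: L=charlie R=charlie -> agree -> charlie
i=6: L=bravo R=bravo -> agree -> bravo

Answer: foxtrot
alpha
india
alpha
foxtrot
charlie
bravo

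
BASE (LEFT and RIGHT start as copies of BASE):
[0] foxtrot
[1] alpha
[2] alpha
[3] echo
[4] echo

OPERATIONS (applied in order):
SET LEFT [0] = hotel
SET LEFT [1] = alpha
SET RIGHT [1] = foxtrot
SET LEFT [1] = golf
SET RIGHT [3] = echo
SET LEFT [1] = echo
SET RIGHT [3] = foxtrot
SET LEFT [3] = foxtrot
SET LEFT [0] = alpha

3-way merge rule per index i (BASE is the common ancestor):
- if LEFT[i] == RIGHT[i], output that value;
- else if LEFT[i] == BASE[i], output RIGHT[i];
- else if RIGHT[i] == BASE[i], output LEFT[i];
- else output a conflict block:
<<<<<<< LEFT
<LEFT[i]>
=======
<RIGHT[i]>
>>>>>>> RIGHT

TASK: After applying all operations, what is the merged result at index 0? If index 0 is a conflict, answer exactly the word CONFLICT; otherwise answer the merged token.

Answer: alpha

Derivation:
Final LEFT:  [alpha, echo, alpha, foxtrot, echo]
Final RIGHT: [foxtrot, foxtrot, alpha, foxtrot, echo]
i=0: L=alpha, R=foxtrot=BASE -> take LEFT -> alpha
i=1: BASE=alpha L=echo R=foxtrot all differ -> CONFLICT
i=2: L=alpha R=alpha -> agree -> alpha
i=3: L=foxtrot R=foxtrot -> agree -> foxtrot
i=4: L=echo R=echo -> agree -> echo
Index 0 -> alpha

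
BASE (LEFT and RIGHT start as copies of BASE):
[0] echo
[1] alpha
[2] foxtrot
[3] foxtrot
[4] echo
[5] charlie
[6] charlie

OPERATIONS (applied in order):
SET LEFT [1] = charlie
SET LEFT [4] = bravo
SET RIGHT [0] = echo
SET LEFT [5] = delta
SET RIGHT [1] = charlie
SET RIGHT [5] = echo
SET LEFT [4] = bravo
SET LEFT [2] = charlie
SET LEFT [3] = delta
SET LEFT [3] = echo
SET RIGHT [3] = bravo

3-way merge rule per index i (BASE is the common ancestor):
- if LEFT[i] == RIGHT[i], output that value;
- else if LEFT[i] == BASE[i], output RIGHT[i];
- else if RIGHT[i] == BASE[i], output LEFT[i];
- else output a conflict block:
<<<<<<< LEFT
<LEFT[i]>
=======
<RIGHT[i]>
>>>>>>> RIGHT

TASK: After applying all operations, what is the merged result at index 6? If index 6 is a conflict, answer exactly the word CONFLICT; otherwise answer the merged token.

Final LEFT:  [echo, charlie, charlie, echo, bravo, delta, charlie]
Final RIGHT: [echo, charlie, foxtrot, bravo, echo, echo, charlie]
i=0: L=echo R=echo -> agree -> echo
i=1: L=charlie R=charlie -> agree -> charlie
i=2: L=charlie, R=foxtrot=BASE -> take LEFT -> charlie
i=3: BASE=foxtrot L=echo R=bravo all differ -> CONFLICT
i=4: L=bravo, R=echo=BASE -> take LEFT -> bravo
i=5: BASE=charlie L=delta R=echo all differ -> CONFLICT
i=6: L=charlie R=charlie -> agree -> charlie
Index 6 -> charlie

Answer: charlie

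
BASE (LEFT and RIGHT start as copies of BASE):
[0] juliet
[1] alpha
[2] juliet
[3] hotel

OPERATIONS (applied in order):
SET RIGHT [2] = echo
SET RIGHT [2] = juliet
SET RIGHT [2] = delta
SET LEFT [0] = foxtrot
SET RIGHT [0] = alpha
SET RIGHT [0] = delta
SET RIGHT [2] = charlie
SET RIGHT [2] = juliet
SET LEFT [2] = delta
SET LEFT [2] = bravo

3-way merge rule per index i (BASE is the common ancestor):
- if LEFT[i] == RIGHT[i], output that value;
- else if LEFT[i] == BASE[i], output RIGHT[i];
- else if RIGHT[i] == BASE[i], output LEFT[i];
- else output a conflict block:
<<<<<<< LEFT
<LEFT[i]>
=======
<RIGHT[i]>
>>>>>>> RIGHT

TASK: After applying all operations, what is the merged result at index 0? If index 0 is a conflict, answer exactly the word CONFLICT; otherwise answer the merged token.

Answer: CONFLICT

Derivation:
Final LEFT:  [foxtrot, alpha, bravo, hotel]
Final RIGHT: [delta, alpha, juliet, hotel]
i=0: BASE=juliet L=foxtrot R=delta all differ -> CONFLICT
i=1: L=alpha R=alpha -> agree -> alpha
i=2: L=bravo, R=juliet=BASE -> take LEFT -> bravo
i=3: L=hotel R=hotel -> agree -> hotel
Index 0 -> CONFLICT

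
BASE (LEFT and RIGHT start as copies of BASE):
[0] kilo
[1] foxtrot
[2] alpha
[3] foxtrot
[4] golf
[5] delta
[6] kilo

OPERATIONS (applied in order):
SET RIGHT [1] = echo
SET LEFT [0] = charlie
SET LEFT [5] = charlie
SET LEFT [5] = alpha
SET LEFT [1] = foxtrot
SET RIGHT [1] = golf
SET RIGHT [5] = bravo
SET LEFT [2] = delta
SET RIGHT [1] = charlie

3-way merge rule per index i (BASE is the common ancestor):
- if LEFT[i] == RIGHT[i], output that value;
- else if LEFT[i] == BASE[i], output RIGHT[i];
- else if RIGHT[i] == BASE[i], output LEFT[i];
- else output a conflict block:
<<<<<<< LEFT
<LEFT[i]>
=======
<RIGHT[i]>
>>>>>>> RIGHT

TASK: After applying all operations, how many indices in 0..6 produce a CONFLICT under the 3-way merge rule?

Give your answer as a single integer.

Answer: 1

Derivation:
Final LEFT:  [charlie, foxtrot, delta, foxtrot, golf, alpha, kilo]
Final RIGHT: [kilo, charlie, alpha, foxtrot, golf, bravo, kilo]
i=0: L=charlie, R=kilo=BASE -> take LEFT -> charlie
i=1: L=foxtrot=BASE, R=charlie -> take RIGHT -> charlie
i=2: L=delta, R=alpha=BASE -> take LEFT -> delta
i=3: L=foxtrot R=foxtrot -> agree -> foxtrot
i=4: L=golf R=golf -> agree -> golf
i=5: BASE=delta L=alpha R=bravo all differ -> CONFLICT
i=6: L=kilo R=kilo -> agree -> kilo
Conflict count: 1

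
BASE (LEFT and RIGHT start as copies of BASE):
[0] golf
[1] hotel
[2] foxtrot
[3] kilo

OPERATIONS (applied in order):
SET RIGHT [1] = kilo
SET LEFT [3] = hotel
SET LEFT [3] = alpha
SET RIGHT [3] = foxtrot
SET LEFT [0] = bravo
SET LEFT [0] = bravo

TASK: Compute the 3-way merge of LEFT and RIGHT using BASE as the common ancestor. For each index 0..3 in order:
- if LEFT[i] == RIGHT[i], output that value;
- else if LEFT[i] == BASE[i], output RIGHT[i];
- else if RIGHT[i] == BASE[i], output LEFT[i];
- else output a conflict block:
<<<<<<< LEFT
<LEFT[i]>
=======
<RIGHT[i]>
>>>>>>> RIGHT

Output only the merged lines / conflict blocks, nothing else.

Answer: bravo
kilo
foxtrot
<<<<<<< LEFT
alpha
=======
foxtrot
>>>>>>> RIGHT

Derivation:
Final LEFT:  [bravo, hotel, foxtrot, alpha]
Final RIGHT: [golf, kilo, foxtrot, foxtrot]
i=0: L=bravo, R=golf=BASE -> take LEFT -> bravo
i=1: L=hotel=BASE, R=kilo -> take RIGHT -> kilo
i=2: L=foxtrot R=foxtrot -> agree -> foxtrot
i=3: BASE=kilo L=alpha R=foxtrot all differ -> CONFLICT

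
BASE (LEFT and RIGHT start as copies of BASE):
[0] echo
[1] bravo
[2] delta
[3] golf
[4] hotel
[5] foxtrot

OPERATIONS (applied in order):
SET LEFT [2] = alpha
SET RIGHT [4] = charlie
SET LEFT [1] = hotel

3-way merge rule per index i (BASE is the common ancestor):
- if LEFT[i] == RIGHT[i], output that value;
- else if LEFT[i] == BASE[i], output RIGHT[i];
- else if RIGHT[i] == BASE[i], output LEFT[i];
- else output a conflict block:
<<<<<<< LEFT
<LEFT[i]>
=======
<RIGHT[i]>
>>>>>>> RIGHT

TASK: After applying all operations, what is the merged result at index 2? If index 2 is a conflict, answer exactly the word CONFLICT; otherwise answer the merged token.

Answer: alpha

Derivation:
Final LEFT:  [echo, hotel, alpha, golf, hotel, foxtrot]
Final RIGHT: [echo, bravo, delta, golf, charlie, foxtrot]
i=0: L=echo R=echo -> agree -> echo
i=1: L=hotel, R=bravo=BASE -> take LEFT -> hotel
i=2: L=alpha, R=delta=BASE -> take LEFT -> alpha
i=3: L=golf R=golf -> agree -> golf
i=4: L=hotel=BASE, R=charlie -> take RIGHT -> charlie
i=5: L=foxtrot R=foxtrot -> agree -> foxtrot
Index 2 -> alpha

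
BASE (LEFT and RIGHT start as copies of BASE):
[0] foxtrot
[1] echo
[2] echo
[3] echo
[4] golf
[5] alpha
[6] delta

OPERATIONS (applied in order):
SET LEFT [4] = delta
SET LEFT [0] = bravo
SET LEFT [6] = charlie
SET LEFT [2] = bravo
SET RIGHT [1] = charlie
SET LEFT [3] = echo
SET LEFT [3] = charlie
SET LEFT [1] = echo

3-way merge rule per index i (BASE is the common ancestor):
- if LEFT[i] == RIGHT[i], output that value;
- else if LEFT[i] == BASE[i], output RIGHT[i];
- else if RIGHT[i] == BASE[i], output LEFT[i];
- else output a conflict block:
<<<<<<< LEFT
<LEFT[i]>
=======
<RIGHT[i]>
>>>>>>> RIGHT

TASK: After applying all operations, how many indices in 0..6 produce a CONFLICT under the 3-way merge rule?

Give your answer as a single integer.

Answer: 0

Derivation:
Final LEFT:  [bravo, echo, bravo, charlie, delta, alpha, charlie]
Final RIGHT: [foxtrot, charlie, echo, echo, golf, alpha, delta]
i=0: L=bravo, R=foxtrot=BASE -> take LEFT -> bravo
i=1: L=echo=BASE, R=charlie -> take RIGHT -> charlie
i=2: L=bravo, R=echo=BASE -> take LEFT -> bravo
i=3: L=charlie, R=echo=BASE -> take LEFT -> charlie
i=4: L=delta, R=golf=BASE -> take LEFT -> delta
i=5: L=alpha R=alpha -> agree -> alpha
i=6: L=charlie, R=delta=BASE -> take LEFT -> charlie
Conflict count: 0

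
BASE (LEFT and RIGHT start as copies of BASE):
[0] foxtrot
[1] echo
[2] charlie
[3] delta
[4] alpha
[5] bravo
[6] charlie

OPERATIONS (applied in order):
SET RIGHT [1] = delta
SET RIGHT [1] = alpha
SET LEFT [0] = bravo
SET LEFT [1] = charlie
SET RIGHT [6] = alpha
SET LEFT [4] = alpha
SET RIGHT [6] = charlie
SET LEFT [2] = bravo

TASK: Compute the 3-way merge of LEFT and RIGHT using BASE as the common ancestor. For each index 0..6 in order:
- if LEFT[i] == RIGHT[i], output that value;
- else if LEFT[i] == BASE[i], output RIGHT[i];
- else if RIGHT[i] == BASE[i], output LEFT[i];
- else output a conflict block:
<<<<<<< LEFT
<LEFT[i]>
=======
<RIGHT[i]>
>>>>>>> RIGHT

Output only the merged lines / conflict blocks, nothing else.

Final LEFT:  [bravo, charlie, bravo, delta, alpha, bravo, charlie]
Final RIGHT: [foxtrot, alpha, charlie, delta, alpha, bravo, charlie]
i=0: L=bravo, R=foxtrot=BASE -> take LEFT -> bravo
i=1: BASE=echo L=charlie R=alpha all differ -> CONFLICT
i=2: L=bravo, R=charlie=BASE -> take LEFT -> bravo
i=3: L=delta R=delta -> agree -> delta
i=4: L=alpha R=alpha -> agree -> alpha
i=5: L=bravo R=bravo -> agree -> bravo
i=6: L=charlie R=charlie -> agree -> charlie

Answer: bravo
<<<<<<< LEFT
charlie
=======
alpha
>>>>>>> RIGHT
bravo
delta
alpha
bravo
charlie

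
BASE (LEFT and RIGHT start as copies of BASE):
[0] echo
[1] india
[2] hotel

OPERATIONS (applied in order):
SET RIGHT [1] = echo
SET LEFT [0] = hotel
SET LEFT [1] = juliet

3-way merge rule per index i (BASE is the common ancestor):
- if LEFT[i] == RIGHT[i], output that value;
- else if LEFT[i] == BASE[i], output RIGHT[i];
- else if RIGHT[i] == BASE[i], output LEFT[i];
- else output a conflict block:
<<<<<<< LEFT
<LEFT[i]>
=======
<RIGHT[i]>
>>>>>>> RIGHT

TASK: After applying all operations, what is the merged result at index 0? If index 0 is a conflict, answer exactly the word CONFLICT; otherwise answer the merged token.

Final LEFT:  [hotel, juliet, hotel]
Final RIGHT: [echo, echo, hotel]
i=0: L=hotel, R=echo=BASE -> take LEFT -> hotel
i=1: BASE=india L=juliet R=echo all differ -> CONFLICT
i=2: L=hotel R=hotel -> agree -> hotel
Index 0 -> hotel

Answer: hotel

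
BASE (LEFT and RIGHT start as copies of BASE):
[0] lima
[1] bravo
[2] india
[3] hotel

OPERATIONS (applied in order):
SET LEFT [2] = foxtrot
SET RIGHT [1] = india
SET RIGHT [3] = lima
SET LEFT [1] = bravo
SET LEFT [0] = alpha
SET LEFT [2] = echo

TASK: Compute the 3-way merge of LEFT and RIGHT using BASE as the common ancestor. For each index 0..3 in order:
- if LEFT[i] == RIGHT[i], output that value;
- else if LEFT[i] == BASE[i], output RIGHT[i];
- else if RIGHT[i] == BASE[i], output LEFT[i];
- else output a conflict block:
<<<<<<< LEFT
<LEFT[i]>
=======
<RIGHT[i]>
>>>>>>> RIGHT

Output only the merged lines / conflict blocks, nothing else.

Answer: alpha
india
echo
lima

Derivation:
Final LEFT:  [alpha, bravo, echo, hotel]
Final RIGHT: [lima, india, india, lima]
i=0: L=alpha, R=lima=BASE -> take LEFT -> alpha
i=1: L=bravo=BASE, R=india -> take RIGHT -> india
i=2: L=echo, R=india=BASE -> take LEFT -> echo
i=3: L=hotel=BASE, R=lima -> take RIGHT -> lima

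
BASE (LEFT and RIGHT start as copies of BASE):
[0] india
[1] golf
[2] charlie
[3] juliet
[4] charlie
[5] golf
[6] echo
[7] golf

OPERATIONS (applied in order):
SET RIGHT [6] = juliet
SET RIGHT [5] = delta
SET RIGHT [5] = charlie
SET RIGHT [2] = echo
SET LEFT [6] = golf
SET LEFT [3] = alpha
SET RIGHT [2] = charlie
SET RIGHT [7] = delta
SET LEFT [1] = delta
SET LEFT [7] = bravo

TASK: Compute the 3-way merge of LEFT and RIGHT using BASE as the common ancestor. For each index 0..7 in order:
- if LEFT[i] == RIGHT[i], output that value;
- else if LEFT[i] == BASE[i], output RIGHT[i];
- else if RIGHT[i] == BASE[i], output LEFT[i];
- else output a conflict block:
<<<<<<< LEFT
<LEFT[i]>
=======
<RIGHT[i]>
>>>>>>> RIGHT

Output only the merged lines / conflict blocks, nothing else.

Final LEFT:  [india, delta, charlie, alpha, charlie, golf, golf, bravo]
Final RIGHT: [india, golf, charlie, juliet, charlie, charlie, juliet, delta]
i=0: L=india R=india -> agree -> india
i=1: L=delta, R=golf=BASE -> take LEFT -> delta
i=2: L=charlie R=charlie -> agree -> charlie
i=3: L=alpha, R=juliet=BASE -> take LEFT -> alpha
i=4: L=charlie R=charlie -> agree -> charlie
i=5: L=golf=BASE, R=charlie -> take RIGHT -> charlie
i=6: BASE=echo L=golf R=juliet all differ -> CONFLICT
i=7: BASE=golf L=bravo R=delta all differ -> CONFLICT

Answer: india
delta
charlie
alpha
charlie
charlie
<<<<<<< LEFT
golf
=======
juliet
>>>>>>> RIGHT
<<<<<<< LEFT
bravo
=======
delta
>>>>>>> RIGHT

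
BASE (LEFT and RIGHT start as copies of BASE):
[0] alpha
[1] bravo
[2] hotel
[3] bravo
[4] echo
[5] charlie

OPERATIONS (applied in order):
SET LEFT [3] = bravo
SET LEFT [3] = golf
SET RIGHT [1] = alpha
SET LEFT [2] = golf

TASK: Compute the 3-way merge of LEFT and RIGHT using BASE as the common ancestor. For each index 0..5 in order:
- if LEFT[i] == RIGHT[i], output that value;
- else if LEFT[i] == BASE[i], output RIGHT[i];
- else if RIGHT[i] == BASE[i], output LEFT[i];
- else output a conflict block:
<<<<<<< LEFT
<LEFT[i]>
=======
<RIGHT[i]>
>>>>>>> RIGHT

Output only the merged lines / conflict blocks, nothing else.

Final LEFT:  [alpha, bravo, golf, golf, echo, charlie]
Final RIGHT: [alpha, alpha, hotel, bravo, echo, charlie]
i=0: L=alpha R=alpha -> agree -> alpha
i=1: L=bravo=BASE, R=alpha -> take RIGHT -> alpha
i=2: L=golf, R=hotel=BASE -> take LEFT -> golf
i=3: L=golf, R=bravo=BASE -> take LEFT -> golf
i=4: L=echo R=echo -> agree -> echo
i=5: L=charlie R=charlie -> agree -> charlie

Answer: alpha
alpha
golf
golf
echo
charlie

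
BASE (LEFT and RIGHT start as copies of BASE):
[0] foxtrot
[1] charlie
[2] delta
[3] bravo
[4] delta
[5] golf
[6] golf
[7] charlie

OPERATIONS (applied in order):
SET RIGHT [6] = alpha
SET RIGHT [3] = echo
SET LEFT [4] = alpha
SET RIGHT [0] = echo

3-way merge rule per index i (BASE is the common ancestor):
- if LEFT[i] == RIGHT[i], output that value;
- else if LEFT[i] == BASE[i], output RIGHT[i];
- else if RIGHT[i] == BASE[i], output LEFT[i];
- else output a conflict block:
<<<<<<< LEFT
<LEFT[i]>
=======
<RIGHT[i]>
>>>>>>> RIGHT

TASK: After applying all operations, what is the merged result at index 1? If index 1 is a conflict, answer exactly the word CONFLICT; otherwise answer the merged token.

Final LEFT:  [foxtrot, charlie, delta, bravo, alpha, golf, golf, charlie]
Final RIGHT: [echo, charlie, delta, echo, delta, golf, alpha, charlie]
i=0: L=foxtrot=BASE, R=echo -> take RIGHT -> echo
i=1: L=charlie R=charlie -> agree -> charlie
i=2: L=delta R=delta -> agree -> delta
i=3: L=bravo=BASE, R=echo -> take RIGHT -> echo
i=4: L=alpha, R=delta=BASE -> take LEFT -> alpha
i=5: L=golf R=golf -> agree -> golf
i=6: L=golf=BASE, R=alpha -> take RIGHT -> alpha
i=7: L=charlie R=charlie -> agree -> charlie
Index 1 -> charlie

Answer: charlie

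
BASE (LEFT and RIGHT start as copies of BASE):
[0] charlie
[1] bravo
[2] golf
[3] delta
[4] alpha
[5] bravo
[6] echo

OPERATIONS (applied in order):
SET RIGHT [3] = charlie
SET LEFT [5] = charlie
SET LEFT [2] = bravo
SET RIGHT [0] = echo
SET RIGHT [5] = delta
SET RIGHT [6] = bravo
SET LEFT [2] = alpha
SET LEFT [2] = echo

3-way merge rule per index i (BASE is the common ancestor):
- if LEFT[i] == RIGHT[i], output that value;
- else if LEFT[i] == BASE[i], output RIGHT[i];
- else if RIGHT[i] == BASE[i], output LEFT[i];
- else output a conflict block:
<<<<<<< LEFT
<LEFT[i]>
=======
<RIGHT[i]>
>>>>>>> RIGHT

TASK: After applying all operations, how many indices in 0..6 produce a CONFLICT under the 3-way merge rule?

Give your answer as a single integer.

Answer: 1

Derivation:
Final LEFT:  [charlie, bravo, echo, delta, alpha, charlie, echo]
Final RIGHT: [echo, bravo, golf, charlie, alpha, delta, bravo]
i=0: L=charlie=BASE, R=echo -> take RIGHT -> echo
i=1: L=bravo R=bravo -> agree -> bravo
i=2: L=echo, R=golf=BASE -> take LEFT -> echo
i=3: L=delta=BASE, R=charlie -> take RIGHT -> charlie
i=4: L=alpha R=alpha -> agree -> alpha
i=5: BASE=bravo L=charlie R=delta all differ -> CONFLICT
i=6: L=echo=BASE, R=bravo -> take RIGHT -> bravo
Conflict count: 1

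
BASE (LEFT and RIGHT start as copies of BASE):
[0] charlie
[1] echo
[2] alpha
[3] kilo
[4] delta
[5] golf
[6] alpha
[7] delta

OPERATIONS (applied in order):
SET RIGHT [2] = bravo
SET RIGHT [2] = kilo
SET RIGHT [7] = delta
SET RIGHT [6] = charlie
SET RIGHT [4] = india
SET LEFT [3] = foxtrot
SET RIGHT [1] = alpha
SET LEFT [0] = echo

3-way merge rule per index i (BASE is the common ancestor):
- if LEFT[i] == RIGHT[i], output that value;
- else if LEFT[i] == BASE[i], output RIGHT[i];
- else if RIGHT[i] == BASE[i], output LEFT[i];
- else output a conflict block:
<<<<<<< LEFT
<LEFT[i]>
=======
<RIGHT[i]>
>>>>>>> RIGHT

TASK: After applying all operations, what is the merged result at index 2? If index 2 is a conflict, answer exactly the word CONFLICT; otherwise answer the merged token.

Answer: kilo

Derivation:
Final LEFT:  [echo, echo, alpha, foxtrot, delta, golf, alpha, delta]
Final RIGHT: [charlie, alpha, kilo, kilo, india, golf, charlie, delta]
i=0: L=echo, R=charlie=BASE -> take LEFT -> echo
i=1: L=echo=BASE, R=alpha -> take RIGHT -> alpha
i=2: L=alpha=BASE, R=kilo -> take RIGHT -> kilo
i=3: L=foxtrot, R=kilo=BASE -> take LEFT -> foxtrot
i=4: L=delta=BASE, R=india -> take RIGHT -> india
i=5: L=golf R=golf -> agree -> golf
i=6: L=alpha=BASE, R=charlie -> take RIGHT -> charlie
i=7: L=delta R=delta -> agree -> delta
Index 2 -> kilo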